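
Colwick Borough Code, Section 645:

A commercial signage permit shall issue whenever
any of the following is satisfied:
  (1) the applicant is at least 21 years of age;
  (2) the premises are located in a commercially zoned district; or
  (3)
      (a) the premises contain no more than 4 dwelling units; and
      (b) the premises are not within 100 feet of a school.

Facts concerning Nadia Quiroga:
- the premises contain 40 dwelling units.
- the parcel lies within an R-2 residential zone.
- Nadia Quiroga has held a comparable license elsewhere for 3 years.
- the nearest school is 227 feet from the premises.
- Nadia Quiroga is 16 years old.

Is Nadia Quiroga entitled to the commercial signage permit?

(1) age ≥ 21 — not met.
(2) commercially zoned — not met.
(a) ≤ 4 units — not met.
(b) ≥100 ft from school — met.
(3): F AND T → false.
So Overall is not satisfied (F OR F OR F).

No — denied.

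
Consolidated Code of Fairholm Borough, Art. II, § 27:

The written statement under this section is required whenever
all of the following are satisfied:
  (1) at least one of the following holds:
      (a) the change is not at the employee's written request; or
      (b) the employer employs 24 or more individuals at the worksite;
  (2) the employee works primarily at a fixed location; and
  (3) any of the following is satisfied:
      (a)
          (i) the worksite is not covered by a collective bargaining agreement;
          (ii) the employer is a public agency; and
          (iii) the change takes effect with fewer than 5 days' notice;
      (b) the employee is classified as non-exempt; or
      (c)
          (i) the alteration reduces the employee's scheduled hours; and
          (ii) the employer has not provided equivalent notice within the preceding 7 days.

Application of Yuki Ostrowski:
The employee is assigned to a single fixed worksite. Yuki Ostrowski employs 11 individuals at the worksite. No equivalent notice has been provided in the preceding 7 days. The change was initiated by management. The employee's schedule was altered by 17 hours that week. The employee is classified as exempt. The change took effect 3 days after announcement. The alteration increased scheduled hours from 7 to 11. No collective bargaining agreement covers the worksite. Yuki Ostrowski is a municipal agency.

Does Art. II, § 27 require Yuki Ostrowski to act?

Yes — required.

(a) not employee-requested — holds.
(b) ≥ 24 at site — not satisfied.
(1) = T OR F = true.
(2) fixed location — met.
(i) no CBA — satisfied.
(ii) public agency — holds.
(iii) < 5 days' notice — satisfied.
(a): T AND T AND T → true.
(b) non-exempt — not met.
(i) hours reduced — not met.
(ii) no recent notice — met.
(c): F AND T → false.
So (3) is satisfied (T OR F OR F).
So Overall is satisfied (T AND T AND T).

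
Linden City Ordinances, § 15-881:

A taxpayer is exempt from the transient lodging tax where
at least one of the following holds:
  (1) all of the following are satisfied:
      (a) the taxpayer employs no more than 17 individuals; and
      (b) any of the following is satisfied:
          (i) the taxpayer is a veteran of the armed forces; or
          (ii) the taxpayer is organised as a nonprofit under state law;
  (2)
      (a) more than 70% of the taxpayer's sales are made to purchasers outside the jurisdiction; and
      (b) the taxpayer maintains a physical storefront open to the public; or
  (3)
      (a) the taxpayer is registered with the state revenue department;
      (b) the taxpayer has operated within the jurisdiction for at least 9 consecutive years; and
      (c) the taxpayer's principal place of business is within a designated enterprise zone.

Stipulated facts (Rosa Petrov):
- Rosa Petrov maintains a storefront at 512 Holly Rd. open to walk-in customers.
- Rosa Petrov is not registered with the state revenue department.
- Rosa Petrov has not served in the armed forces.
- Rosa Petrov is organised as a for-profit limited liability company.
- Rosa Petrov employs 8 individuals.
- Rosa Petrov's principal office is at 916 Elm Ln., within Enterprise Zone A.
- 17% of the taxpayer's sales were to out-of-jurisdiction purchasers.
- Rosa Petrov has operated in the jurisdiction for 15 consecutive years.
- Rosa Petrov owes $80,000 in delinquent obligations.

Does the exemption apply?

No — not exempt.

(a) ≤ 17 employees — holds.
(i) veteran — fails.
(ii) nonprofit — not satisfied.
So (b) is not satisfied (F OR F).
(1): T AND F → false.
(a) >70% out-of-jur. sales — not met.
(b) has storefront — holds.
(2): F AND T → false.
(a) state-registered — not met.
(b) ≥ 9 yrs in jurisdiction — met.
(c) in enterprise zone — holds.
(3) = F AND T AND T = false.
Overall: F OR F OR F → false.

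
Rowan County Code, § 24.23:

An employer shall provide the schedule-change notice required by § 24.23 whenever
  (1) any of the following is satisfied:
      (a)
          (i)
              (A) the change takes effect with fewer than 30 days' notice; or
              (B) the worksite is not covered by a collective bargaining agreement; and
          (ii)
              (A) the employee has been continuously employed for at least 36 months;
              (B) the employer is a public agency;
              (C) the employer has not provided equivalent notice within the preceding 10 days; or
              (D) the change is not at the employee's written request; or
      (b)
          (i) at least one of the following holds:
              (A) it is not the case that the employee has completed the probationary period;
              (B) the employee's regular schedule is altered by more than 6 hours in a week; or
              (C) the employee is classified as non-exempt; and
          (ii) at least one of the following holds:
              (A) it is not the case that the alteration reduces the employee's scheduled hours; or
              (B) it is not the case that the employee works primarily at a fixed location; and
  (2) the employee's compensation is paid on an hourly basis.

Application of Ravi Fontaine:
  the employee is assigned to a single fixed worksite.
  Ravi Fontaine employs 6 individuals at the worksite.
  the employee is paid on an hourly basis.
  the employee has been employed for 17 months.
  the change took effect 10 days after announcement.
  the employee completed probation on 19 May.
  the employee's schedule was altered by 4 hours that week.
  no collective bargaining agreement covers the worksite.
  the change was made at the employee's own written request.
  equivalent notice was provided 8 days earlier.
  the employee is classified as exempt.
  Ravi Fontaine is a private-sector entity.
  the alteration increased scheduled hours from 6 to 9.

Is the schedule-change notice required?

No — not required.

(A) < 30 days' notice — holds.
(B) no CBA — holds.
(i): T OR T → true.
(A) tenure ≥ 36 mo. — not satisfied.
(B) public agency — not met.
(C) no recent notice — not satisfied.
(D) not employee-requested — fails.
(ii): F OR F OR F OR F → false.
So (a) is not satisfied (T AND F).
(A) not (past probation) — not met.
(B) schedule shift > 6h — not met.
(C) non-exempt — not satisfied.
(i): F OR F OR F → false.
(A) not (hours reduced) — holds.
(B) not (fixed location) — fails.
(ii): T OR F → true.
So (b) is not satisfied (F AND T).
(1): F OR F → false.
(2) hourly-paid — met.
Overall: F AND T → false.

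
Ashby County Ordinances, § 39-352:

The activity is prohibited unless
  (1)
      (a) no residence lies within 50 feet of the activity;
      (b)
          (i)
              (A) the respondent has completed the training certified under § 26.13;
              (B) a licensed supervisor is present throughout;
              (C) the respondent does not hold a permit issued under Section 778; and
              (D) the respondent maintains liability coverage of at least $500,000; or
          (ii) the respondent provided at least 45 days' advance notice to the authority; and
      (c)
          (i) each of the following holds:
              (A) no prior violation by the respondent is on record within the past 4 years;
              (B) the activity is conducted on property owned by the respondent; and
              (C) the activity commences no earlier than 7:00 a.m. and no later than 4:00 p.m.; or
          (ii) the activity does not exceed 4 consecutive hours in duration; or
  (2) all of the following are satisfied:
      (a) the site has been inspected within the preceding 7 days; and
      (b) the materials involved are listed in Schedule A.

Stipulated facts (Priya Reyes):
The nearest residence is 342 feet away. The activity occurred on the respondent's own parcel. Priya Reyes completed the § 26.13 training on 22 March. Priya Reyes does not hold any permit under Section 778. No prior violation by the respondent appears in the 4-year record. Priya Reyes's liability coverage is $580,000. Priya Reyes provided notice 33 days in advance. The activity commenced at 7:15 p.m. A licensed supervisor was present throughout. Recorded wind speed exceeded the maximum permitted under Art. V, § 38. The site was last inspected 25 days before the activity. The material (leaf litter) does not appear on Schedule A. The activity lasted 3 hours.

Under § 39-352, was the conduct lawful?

(a) no residence in 50 ft — met.
(A) training certified — met.
(B) supervisor present — holds.
(C) not (holds permit) — satisfied.
(D) coverage ≥ $500,000 — met.
(i) = T AND T AND T AND T = true.
(ii) ≥45 days' notice — not satisfied.
So (b) is satisfied (T OR F).
(A) no prior violation — met.
(B) own property — satisfied.
(C) start within hours — not satisfied.
(i) = T AND T AND F = false.
(ii) ≤ 4 hrs duration — satisfied.
(c): F OR T → true.
So (1) is satisfied (T AND T AND T).
(a) site inspected — fails.
(b) Schedule A material — not satisfied.
So (2) is not satisfied (F AND F).
So Overall is satisfied (T OR F).

Yes — lawful.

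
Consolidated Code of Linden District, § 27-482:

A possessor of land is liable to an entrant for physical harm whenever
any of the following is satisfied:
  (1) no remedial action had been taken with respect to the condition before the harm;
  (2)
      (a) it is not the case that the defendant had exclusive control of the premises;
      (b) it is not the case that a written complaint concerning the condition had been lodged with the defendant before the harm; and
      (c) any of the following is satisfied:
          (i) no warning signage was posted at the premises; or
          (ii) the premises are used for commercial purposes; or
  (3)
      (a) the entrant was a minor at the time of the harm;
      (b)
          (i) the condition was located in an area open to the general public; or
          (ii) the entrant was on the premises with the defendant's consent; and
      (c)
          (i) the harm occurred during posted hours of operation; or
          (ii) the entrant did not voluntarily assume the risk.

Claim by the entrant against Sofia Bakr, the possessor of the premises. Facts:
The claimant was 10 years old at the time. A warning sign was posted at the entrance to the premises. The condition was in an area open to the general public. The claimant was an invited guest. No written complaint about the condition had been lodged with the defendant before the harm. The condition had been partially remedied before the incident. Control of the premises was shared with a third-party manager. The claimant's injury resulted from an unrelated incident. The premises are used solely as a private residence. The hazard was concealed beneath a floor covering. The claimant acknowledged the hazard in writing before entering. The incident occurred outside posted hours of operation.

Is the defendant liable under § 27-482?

(1) no remedial action — not satisfied.
(a) not (exclusive control) — met.
(b) not (complaint lodged) — met.
(i) no signage posted — not met.
(ii) commercial use — not satisfied.
So (c) is not satisfied (F OR F).
(2) = T AND T AND F = false.
(a) entrant a minor — satisfied.
(i) public area — met.
(ii) consent to enter — met.
So (b) is satisfied (T OR T).
(i) during posted hours — not met.
(ii) no assumed risk — not satisfied.
(c): F OR F → false.
(3) = T AND T AND F = false.
Overall = F OR F OR F = false.

No — not liable.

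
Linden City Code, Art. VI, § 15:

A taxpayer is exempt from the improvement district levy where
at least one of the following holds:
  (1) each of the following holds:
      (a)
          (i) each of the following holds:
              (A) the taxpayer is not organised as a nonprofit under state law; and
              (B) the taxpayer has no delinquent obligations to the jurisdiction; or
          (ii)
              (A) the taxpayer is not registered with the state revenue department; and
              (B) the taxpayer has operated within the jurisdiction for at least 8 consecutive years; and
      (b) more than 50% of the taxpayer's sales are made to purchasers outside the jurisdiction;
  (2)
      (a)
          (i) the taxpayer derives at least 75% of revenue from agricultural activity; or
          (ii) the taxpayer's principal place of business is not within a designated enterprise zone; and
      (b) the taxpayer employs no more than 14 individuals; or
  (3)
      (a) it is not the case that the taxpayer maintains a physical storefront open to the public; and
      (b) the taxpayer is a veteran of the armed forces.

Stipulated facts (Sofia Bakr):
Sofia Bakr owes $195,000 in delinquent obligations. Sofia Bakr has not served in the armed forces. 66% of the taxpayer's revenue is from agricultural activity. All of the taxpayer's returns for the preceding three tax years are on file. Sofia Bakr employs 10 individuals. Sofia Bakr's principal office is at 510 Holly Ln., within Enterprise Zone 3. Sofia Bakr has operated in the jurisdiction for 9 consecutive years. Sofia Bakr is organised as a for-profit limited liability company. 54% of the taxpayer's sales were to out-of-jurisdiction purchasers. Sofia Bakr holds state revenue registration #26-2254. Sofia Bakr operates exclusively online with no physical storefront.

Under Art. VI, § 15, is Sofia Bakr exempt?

(A) not (nonprofit) — holds.
(B) no delinquency — not met.
(i): T AND F → false.
(A) not (state-registered) — not satisfied.
(B) ≥ 8 yrs in jurisdiction — satisfied.
(ii): F AND T → false.
(a): F OR F → false.
(b) >50% out-of-jur. sales — holds.
So (1) is not satisfied (F AND T).
(i) ≥75% agricultural — not satisfied.
(ii) not (in enterprise zone) — not met.
(a): F OR F → false.
(b) ≤ 14 employees — met.
So (2) is not satisfied (F AND T).
(a) not (has storefront) — met.
(b) veteran — not satisfied.
So (3) is not satisfied (T AND F).
Overall: F OR F OR F → false.

No — not exempt.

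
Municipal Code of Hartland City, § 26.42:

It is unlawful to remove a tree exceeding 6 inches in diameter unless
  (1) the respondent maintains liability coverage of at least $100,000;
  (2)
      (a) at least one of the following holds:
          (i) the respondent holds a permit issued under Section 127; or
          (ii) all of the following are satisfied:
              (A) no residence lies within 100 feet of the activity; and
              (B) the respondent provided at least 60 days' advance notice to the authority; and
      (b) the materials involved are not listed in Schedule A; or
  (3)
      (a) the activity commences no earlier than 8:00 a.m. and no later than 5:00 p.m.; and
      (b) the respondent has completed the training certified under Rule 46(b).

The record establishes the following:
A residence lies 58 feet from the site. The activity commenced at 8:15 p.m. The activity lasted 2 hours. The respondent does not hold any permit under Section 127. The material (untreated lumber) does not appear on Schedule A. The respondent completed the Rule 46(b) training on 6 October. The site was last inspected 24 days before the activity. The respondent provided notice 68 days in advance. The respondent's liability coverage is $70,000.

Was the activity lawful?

No — unlawful.

(1) coverage ≥ $100,000 — not met.
(i) holds permit — not satisfied.
(A) no residence in 100 ft — not satisfied.
(B) ≥60 days' notice — holds.
So (ii) is not satisfied (F AND T).
(a) = F OR F = false.
(b) not (Schedule A material) — satisfied.
So (2) is not satisfied (F AND T).
(a) start within hours — not satisfied.
(b) training certified — met.
So (3) is not satisfied (F AND T).
Overall = F OR F OR F = false.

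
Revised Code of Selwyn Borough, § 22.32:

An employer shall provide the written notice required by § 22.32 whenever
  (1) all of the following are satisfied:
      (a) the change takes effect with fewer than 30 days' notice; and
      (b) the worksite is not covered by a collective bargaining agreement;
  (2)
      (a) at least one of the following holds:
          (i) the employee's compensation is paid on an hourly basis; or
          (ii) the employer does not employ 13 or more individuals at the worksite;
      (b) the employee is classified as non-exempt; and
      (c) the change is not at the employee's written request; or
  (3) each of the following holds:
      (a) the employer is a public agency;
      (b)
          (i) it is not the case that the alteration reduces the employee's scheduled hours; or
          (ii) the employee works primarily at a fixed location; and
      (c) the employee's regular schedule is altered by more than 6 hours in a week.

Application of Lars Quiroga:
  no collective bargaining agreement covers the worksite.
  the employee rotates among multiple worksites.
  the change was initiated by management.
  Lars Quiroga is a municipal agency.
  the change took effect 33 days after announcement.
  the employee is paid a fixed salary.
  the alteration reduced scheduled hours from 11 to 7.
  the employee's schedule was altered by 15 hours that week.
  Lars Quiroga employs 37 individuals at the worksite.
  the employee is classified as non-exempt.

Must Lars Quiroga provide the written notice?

(a) < 30 days' notice — not met.
(b) no CBA — holds.
(1) = F AND T = false.
(i) hourly-paid — not met.
(ii) not (≥ 13 at site) — not satisfied.
So (a) is not satisfied (F OR F).
(b) non-exempt — met.
(c) not employee-requested — holds.
So (2) is not satisfied (F AND T AND T).
(a) public agency — satisfied.
(i) not (hours reduced) — not satisfied.
(ii) fixed location — fails.
So (b) is not satisfied (F OR F).
(c) schedule shift > 6h — holds.
So (3) is not satisfied (T AND F AND T).
So Overall is not satisfied (F OR F OR F).

No — not required.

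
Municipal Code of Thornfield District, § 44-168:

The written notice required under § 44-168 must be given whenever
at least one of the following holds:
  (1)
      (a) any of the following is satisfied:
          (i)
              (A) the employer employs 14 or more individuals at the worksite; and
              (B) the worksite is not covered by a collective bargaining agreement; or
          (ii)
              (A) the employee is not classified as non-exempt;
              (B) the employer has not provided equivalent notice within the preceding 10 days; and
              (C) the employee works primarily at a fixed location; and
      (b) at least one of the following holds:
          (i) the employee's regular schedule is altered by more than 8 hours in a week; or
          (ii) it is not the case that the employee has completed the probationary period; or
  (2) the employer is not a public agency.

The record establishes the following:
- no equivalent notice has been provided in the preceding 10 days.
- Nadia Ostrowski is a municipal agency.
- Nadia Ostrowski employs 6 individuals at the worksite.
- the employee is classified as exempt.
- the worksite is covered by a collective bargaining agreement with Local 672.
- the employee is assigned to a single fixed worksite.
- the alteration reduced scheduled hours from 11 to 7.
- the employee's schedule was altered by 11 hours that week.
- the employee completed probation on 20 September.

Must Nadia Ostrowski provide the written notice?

(A) ≥ 14 at site — not met.
(B) no CBA — not satisfied.
(i): F AND F → false.
(A) not (non-exempt) — satisfied.
(B) no recent notice — satisfied.
(C) fixed location — satisfied.
So (ii) is satisfied (T AND T AND T).
(a): F OR T → true.
(i) schedule shift > 8h — satisfied.
(ii) not (past probation) — not met.
(b): T OR F → true.
(1) = T AND T = true.
(2) not (public agency) — not satisfied.
So Overall is satisfied (T OR F).

Yes — required.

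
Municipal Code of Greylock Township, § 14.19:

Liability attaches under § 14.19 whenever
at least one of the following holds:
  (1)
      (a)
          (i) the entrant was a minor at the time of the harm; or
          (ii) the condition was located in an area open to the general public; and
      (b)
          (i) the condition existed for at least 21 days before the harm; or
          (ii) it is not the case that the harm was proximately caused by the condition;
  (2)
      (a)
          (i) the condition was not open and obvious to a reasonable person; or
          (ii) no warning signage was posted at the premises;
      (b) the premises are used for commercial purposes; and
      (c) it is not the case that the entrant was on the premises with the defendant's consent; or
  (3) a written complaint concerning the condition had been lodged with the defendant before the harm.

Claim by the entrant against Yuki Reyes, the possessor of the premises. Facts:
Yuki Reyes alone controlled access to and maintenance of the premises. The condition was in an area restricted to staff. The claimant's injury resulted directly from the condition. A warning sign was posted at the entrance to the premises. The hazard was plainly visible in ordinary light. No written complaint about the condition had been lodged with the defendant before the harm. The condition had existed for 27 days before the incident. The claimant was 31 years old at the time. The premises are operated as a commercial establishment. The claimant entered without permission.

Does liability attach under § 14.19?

(i) entrant a minor — not satisfied.
(ii) public area — fails.
(a): F OR F → false.
(i) condition ≥21 days old — met.
(ii) not (proximate cause) — fails.
(b): T OR F → true.
So (1) is not satisfied (F AND T).
(i) not open/obvious — not satisfied.
(ii) no signage posted — fails.
(a): F OR F → false.
(b) commercial use — satisfied.
(c) not (consent to enter) — satisfied.
(2): F AND T AND T → false.
(3) complaint lodged — fails.
So Overall is not satisfied (F OR F OR F).

No — not liable.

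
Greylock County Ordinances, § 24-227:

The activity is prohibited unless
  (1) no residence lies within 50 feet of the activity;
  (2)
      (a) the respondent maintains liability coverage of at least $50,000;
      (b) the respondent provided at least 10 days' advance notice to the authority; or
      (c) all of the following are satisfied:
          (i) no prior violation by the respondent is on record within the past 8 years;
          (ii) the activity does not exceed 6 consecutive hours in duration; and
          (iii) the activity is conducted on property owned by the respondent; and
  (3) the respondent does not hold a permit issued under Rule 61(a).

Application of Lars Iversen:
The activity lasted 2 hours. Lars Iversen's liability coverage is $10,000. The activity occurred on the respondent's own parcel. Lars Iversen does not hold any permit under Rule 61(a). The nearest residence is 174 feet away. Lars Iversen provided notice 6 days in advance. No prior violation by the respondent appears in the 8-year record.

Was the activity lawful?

(1) no residence in 50 ft — met.
(a) coverage ≥ $50,000 — not satisfied.
(b) ≥10 days' notice — not met.
(i) no prior violation — holds.
(ii) ≤ 6 hrs duration — holds.
(iii) own property — met.
(c): T AND T AND T → true.
(2): F OR F OR T → true.
(3) not (holds permit) — holds.
Overall = T AND T AND T = true.

Yes — lawful.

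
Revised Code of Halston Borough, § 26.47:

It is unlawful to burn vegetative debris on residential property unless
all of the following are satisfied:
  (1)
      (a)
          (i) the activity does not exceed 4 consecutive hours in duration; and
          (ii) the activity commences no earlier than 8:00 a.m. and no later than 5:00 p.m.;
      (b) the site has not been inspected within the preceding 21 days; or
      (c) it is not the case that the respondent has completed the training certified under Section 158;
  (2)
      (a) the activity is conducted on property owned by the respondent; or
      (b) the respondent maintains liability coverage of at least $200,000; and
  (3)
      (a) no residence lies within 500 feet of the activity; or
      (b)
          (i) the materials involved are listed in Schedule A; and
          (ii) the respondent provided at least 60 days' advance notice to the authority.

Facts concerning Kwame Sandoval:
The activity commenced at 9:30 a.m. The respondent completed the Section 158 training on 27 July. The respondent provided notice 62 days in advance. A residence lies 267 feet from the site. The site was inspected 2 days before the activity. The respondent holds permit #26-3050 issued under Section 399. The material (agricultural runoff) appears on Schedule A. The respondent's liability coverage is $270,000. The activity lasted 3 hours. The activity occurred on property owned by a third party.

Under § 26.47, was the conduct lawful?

(i) ≤ 4 hrs duration — satisfied.
(ii) start within hours — met.
(a) = T AND T = true.
(b) not (site inspected) — not met.
(c) not (training certified) — not met.
(1): T OR F OR F → true.
(a) own property — fails.
(b) coverage ≥ $200,000 — satisfied.
(2): F OR T → true.
(a) no residence in 500 ft — not satisfied.
(i) Schedule A material — satisfied.
(ii) ≥60 days' notice — holds.
(b) = T AND T = true.
(3) = F OR T = true.
So Overall is satisfied (T AND T AND T).

Yes — lawful.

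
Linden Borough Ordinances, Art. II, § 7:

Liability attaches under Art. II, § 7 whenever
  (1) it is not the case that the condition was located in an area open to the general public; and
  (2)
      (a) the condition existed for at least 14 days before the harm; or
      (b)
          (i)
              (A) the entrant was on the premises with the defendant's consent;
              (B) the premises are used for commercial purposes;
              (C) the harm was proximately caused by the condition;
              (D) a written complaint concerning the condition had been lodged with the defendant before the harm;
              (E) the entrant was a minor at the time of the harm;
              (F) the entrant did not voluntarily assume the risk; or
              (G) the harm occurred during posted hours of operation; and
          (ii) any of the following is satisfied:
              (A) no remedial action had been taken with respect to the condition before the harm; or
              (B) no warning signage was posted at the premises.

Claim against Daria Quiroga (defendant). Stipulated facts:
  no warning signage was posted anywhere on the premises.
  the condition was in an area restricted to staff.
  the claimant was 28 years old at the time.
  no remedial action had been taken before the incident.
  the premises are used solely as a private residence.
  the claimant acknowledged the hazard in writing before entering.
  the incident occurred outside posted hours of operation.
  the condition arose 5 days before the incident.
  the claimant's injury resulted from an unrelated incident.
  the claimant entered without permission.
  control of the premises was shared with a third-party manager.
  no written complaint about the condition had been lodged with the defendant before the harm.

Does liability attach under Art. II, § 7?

(1) not (public area) — met.
(a) condition ≥14 days old — fails.
(A) consent to enter — fails.
(B) commercial use — not satisfied.
(C) proximate cause — fails.
(D) complaint lodged — fails.
(E) entrant a minor — not met.
(F) no assumed risk — not met.
(G) during posted hours — not met.
(i) = F OR F OR F OR F OR F OR F OR F = false.
(A) no remedial action — satisfied.
(B) no signage posted — holds.
(ii) = T OR T = true.
(b) = F AND T = false.
(2): F OR F → false.
So Overall is not satisfied (T AND F).

No — not liable.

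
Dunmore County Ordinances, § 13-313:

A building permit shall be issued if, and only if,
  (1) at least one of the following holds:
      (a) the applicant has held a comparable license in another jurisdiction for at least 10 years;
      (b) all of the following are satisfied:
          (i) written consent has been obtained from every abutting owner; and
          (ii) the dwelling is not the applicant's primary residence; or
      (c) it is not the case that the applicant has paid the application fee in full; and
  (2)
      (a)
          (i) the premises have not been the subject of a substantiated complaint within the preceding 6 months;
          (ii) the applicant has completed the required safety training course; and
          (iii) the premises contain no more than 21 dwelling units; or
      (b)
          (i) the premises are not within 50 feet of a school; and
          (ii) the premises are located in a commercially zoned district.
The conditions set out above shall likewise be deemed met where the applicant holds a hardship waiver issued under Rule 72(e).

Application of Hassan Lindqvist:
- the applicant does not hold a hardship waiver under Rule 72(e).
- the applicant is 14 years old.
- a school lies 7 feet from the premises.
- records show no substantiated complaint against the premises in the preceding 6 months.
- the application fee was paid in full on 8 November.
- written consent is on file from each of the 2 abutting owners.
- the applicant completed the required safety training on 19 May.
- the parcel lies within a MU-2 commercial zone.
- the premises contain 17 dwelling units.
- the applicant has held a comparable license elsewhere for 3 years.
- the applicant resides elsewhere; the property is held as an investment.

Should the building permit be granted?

(a) prior license ≥ 10 yr — not met.
(i) all abutters consent — met.
(ii) not (primary residence) — holds.
(b) = T AND T = true.
(c) not (fee paid) — not met.
So (1) is satisfied (F OR T OR F).
(i) no complaint in 6 mo. — met.
(ii) safety training — holds.
(iii) ≤ 21 units — holds.
(a): T AND T AND T → true.
(i) ≥50 ft from school — not satisfied.
(ii) commercially zoned — satisfied.
So (b) is not satisfied (F AND T).
(2) = T OR F = true.
Overall: T AND T → true.
Exception (hardship waiver) — not satisfied.
Result: main true OR exception false → true.

Yes — granted.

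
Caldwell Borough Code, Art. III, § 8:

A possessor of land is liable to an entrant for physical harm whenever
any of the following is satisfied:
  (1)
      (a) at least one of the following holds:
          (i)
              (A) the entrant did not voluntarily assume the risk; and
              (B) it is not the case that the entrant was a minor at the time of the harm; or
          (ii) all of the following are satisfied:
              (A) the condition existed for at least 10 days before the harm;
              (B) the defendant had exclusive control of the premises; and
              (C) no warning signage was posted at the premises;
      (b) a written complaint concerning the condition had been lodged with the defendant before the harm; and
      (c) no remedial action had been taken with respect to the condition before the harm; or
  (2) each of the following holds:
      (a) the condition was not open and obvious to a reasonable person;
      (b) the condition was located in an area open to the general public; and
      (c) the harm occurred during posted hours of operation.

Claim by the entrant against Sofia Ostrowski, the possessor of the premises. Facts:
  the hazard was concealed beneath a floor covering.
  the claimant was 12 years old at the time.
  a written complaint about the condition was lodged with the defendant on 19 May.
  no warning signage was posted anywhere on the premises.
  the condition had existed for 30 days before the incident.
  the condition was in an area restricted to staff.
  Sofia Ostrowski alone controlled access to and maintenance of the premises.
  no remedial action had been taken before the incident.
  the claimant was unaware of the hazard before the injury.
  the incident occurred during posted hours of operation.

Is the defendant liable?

(A) no assumed risk — holds.
(B) not (entrant a minor) — not met.
So (i) is not satisfied (T AND F).
(A) condition ≥10 days old — met.
(B) exclusive control — met.
(C) no signage posted — holds.
(ii): T AND T AND T → true.
(a): F OR T → true.
(b) complaint lodged — met.
(c) no remedial action — met.
So (1) is satisfied (T AND T AND T).
(a) not open/obvious — holds.
(b) public area — fails.
(c) during posted hours — satisfied.
So (2) is not satisfied (T AND F AND T).
Overall: T OR F → true.

Yes — liable.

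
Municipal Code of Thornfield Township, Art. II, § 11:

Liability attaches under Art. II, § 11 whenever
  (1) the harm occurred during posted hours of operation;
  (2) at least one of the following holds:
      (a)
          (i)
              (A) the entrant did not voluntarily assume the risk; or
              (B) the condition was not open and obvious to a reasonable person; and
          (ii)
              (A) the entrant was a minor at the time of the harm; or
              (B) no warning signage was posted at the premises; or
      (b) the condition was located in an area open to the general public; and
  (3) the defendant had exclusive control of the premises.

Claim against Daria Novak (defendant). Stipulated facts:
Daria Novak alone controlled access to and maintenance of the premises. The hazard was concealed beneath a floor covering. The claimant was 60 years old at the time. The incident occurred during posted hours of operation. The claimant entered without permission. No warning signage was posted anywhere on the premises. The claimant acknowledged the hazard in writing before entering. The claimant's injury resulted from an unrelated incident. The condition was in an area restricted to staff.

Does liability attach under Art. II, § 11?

(1) during posted hours — satisfied.
(A) no assumed risk — fails.
(B) not open/obvious — met.
So (i) is satisfied (F OR T).
(A) entrant a minor — not met.
(B) no signage posted — satisfied.
So (ii) is satisfied (F OR T).
So (a) is satisfied (T AND T).
(b) public area — not met.
(2) = T OR F = true.
(3) exclusive control — holds.
Overall = T AND T AND T = true.

Yes — liable.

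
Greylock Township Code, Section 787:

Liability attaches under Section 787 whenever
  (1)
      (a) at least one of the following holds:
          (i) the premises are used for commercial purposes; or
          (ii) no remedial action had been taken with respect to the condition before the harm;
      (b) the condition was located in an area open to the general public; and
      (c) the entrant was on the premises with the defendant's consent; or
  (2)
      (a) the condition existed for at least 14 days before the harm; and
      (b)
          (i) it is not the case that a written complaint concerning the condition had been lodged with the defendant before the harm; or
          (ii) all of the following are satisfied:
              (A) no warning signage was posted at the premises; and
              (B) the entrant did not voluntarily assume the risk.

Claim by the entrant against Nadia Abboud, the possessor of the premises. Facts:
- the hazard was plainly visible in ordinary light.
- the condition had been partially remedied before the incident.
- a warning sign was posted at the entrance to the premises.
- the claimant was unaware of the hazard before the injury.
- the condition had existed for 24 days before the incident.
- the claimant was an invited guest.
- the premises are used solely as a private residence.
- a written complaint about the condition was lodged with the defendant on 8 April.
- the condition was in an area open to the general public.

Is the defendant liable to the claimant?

No — not liable.

(i) commercial use — not satisfied.
(ii) no remedial action — not met.
(a): F OR F → false.
(b) public area — satisfied.
(c) consent to enter — met.
So (1) is not satisfied (F AND T AND T).
(a) condition ≥14 days old — holds.
(i) not (complaint lodged) — not met.
(A) no signage posted — not satisfied.
(B) no assumed risk — holds.
(ii) = F AND T = false.
(b): F OR F → false.
(2): T AND F → false.
Overall = F OR F = false.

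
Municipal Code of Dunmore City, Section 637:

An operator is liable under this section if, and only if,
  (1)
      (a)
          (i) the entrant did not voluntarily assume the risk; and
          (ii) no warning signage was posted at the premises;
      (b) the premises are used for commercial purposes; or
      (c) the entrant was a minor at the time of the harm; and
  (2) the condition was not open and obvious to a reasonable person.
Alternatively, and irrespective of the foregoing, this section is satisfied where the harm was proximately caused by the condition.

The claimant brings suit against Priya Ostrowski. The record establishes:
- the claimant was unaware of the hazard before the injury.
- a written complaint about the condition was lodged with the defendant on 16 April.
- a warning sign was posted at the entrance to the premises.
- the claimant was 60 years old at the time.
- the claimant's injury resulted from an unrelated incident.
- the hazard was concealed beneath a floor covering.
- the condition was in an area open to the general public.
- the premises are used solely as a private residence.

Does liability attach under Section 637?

(i) no assumed risk — satisfied.
(ii) no signage posted — fails.
(a) = T AND F = false.
(b) commercial use — not satisfied.
(c) entrant a minor — fails.
So (1) is not satisfied (F OR F OR F).
(2) not open/obvious — satisfied.
Overall: F AND T → false.
Exception (proximate cause) — not satisfied.
Result: main false OR exception false → false.

No — not liable.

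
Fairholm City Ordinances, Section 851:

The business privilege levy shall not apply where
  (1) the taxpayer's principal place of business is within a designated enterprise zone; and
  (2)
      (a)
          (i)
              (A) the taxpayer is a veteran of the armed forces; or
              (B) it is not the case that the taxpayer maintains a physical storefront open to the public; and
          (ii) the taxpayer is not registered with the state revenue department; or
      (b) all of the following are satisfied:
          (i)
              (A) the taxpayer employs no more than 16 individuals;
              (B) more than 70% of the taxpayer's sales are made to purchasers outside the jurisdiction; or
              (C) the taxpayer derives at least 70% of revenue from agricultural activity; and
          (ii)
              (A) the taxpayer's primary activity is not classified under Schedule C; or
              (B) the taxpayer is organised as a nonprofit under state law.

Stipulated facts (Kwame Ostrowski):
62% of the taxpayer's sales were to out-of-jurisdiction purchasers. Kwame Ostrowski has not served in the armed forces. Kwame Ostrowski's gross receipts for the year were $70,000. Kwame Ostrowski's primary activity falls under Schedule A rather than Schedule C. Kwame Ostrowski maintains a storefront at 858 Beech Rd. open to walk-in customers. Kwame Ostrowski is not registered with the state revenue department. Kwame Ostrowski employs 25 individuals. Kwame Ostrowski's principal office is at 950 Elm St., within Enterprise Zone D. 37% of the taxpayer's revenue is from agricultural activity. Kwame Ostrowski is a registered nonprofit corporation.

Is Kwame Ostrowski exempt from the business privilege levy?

(1) in enterprise zone — satisfied.
(A) veteran — not satisfied.
(B) not (has storefront) — not met.
(i): F OR F → false.
(ii) not (state-registered) — holds.
(a): F AND T → false.
(A) ≤ 16 employees — not satisfied.
(B) >70% out-of-jur. sales — fails.
(C) ≥70% agricultural — fails.
So (i) is not satisfied (F OR F OR F).
(A) not (Schedule C activity) — holds.
(B) nonprofit — satisfied.
(ii): T OR T → true.
So (b) is not satisfied (F AND T).
(2): F OR F → false.
Overall = T AND F = false.

No — not exempt.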